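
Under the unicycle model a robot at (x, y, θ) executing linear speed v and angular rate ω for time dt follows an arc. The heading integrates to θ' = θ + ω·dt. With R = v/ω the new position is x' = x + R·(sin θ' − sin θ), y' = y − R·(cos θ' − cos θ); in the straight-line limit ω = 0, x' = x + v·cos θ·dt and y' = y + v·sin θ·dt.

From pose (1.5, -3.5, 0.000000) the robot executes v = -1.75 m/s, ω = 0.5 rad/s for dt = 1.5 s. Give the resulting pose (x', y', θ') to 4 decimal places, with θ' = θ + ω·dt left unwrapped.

(-0.8857, -4.4391, 0.7500)

θ' = 0.0000 + 0.5·1.5 = 0.7500
R = v/ω = -1.75/0.5 = -3.5000
x' = 1.5 + -3.5000·(sin 0.7500 − sin 0.0000) = -0.8857
y' = -3.5 − -3.5000·(cos 0.7500 − cos 0.0000) = -4.4391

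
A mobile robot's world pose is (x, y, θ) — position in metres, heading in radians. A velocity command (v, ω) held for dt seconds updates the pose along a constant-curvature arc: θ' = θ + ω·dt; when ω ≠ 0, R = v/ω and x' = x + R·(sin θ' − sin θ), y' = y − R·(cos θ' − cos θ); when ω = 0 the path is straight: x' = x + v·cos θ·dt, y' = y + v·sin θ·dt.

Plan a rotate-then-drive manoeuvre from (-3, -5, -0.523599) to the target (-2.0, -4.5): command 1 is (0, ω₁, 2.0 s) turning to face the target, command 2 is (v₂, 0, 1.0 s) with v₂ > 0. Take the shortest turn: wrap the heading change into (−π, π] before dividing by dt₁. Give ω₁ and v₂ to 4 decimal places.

heading to target = atan2(-4.5−-5, -2−-3) = 0.4636
Δθ = wrap(0.4636 − -0.5236) = 0.9872; ω₁ = Δθ/dt₁ = 0.4936
distance = √((-2−-3)² + (-4.5−-5)²) = 1.1180; v₂ = distance/dt₂ = 1.1180

ω₁ = 0.4936, v₂ = 1.1180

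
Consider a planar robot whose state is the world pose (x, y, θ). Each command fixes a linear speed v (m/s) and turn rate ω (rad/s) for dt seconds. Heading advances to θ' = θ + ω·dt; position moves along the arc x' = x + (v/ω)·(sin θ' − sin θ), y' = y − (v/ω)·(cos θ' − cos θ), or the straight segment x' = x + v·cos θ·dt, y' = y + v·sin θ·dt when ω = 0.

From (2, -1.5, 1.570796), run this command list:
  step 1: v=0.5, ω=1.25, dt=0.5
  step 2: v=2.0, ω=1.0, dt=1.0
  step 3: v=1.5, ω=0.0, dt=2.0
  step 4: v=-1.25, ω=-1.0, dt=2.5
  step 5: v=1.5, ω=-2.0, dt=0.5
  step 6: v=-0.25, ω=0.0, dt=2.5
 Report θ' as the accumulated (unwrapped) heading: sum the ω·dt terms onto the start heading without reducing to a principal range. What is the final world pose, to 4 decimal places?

step 1: θ'=2.1958 (R=0.4000) → pose (1.9244, -1.2660, 2.1958)
step 2: θ'=3.1958 (R=2.0000) → pose (0.1941, -0.4391, 3.1958)
step 3: θ'=3.1958 (straight) → pose (-2.8015, -0.6016, 3.1958)
step 4: θ'=0.6958 (R=1.2500) → pose (-1.9325, -2.8092, 0.6958)
step 5: θ'=-0.3042 (R=-0.7500) → pose (-1.2271, -2.6693, -0.3042)
step 6: θ'=-0.3042 (straight) → pose (-1.8234, -2.4821, -0.3042)

(-1.8234, -2.4821, -0.3042)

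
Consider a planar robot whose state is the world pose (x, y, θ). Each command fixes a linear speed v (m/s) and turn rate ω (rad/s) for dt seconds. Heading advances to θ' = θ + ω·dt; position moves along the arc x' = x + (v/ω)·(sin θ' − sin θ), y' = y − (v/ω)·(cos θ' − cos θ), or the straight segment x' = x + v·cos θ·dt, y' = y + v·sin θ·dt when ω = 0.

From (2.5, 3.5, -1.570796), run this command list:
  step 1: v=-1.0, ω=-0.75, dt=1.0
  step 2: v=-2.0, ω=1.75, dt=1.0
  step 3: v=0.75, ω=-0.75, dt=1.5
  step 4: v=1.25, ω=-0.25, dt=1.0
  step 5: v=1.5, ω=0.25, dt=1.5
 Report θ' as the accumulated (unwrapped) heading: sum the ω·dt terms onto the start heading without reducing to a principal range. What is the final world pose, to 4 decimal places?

(2.3655, 1.7778, -1.5708)

step 1: θ'=-2.3208 (R=1.3333) → pose (2.8577, 4.4089, -2.3208)
step 2: θ'=-0.5708 (R=-1.1429) → pose (2.6390, 6.1495, -0.5708)
step 3: θ'=-1.6958 (R=-1.0000) → pose (3.0909, 5.1834, -1.6958)
step 4: θ'=-1.9458 (R=-5.0000) → pose (2.7825, 3.9754, -1.9458)
step 5: θ'=-1.5708 (R=6.0000) → pose (2.3655, 1.7778, -1.5708)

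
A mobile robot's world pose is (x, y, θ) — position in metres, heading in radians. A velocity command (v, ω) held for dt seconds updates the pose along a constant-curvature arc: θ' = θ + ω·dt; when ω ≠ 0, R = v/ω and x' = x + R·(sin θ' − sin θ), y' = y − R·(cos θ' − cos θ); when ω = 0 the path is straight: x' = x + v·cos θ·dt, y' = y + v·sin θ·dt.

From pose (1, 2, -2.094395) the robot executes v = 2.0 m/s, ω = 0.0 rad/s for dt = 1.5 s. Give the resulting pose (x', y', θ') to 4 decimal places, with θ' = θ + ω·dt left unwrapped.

θ' = -2.0944 + 0.0·1.5 = -2.0944
ω = 0 → straight: x' = 1 + 2.0·cos(-2.0944)·1.5 = -0.5000
y' = 2 + 2.0·sin(-2.0944)·1.5 = -0.5981

(-0.5000, -0.5981, -2.0944)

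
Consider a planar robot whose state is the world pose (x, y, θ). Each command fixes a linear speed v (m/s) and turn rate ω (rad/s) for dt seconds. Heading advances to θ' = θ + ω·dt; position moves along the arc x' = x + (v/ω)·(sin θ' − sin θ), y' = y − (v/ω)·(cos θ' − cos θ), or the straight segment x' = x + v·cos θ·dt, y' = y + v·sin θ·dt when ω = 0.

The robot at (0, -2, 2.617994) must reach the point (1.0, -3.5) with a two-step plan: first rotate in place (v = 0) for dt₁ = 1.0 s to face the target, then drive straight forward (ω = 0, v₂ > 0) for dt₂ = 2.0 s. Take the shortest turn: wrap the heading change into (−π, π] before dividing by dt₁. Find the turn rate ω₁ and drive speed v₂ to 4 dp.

ω₁ = 2.6824, v₂ = 0.9014

heading to target = atan2(-3.5−-2, 1−0) = -0.9828
Δθ = wrap(-0.9828 − 2.6180) = 2.6824; ω₁ = Δθ/dt₁ = 2.6824
distance = √((1−0)² + (-3.5−-2)²) = 1.8028; v₂ = distance/dt₂ = 0.9014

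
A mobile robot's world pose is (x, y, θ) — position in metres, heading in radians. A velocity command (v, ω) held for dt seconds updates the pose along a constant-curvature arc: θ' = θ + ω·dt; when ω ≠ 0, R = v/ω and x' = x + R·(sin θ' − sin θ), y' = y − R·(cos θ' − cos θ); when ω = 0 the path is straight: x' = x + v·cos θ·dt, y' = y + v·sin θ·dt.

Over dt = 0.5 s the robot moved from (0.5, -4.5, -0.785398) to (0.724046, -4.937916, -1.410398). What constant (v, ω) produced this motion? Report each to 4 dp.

v = 1.0000, ω = -1.2500

Δθ = -1.410398 − -0.785398 = -0.625000
ω = Δθ/dt = -0.625000/0.5 = -1.2500
R = −Δy/(cos θ' − cos θ) = -0.8000
v = R·ω = -0.8000·-1.2500 = 1.0000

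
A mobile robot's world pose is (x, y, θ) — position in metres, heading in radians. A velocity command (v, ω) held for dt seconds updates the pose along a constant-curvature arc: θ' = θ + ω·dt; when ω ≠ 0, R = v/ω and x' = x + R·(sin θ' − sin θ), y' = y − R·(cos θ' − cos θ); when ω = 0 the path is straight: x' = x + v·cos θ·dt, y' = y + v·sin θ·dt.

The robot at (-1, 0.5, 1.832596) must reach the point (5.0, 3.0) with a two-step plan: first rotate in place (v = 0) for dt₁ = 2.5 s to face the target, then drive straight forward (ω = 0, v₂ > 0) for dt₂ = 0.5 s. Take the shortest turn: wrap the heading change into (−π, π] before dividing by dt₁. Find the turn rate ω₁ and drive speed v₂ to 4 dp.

heading to target = atan2(3−0.5, 5−-1) = 0.3948
Δθ = wrap(0.3948 − 1.8326) = -1.4378; ω₁ = Δθ/dt₁ = -0.5751
distance = √((5−-1)² + (3−0.5)²) = 6.5000; v₂ = distance/dt₂ = 13.0000

ω₁ = -0.5751, v₂ = 13.0000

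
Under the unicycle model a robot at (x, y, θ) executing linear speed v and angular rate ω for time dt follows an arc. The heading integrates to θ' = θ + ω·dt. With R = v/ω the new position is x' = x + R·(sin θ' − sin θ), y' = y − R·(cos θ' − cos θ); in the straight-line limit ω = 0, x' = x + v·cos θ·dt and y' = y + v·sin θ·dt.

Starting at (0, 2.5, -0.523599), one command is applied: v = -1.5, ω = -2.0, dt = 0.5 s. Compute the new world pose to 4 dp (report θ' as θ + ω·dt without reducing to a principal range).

(-0.3742, 3.1141, -1.5236)

θ' = -0.5236 + -2.0·0.5 = -1.5236
R = v/ω = -1.5/-2.0 = 0.7500
x' = 0 + 0.7500·(sin -1.5236 − sin -0.5236) = -0.3742
y' = 2.5 − 0.7500·(cos -1.5236 − cos -0.5236) = 3.1141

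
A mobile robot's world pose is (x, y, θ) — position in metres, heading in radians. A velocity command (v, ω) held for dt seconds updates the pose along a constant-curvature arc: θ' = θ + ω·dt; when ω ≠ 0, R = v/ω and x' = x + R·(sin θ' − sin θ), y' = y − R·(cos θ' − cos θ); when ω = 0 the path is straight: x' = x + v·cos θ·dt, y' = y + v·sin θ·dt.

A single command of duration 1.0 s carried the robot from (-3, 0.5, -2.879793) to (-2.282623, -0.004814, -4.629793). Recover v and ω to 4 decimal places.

Δθ = -4.629793 − -2.879793 = -1.750000
ω = Δθ/dt = -1.750000/1.0 = -1.7500
R = Δx/(sin θ' − sin θ) = 0.5714
v = R·ω = 0.5714·-1.7500 = -1.0000

v = -1.0000, ω = -1.7500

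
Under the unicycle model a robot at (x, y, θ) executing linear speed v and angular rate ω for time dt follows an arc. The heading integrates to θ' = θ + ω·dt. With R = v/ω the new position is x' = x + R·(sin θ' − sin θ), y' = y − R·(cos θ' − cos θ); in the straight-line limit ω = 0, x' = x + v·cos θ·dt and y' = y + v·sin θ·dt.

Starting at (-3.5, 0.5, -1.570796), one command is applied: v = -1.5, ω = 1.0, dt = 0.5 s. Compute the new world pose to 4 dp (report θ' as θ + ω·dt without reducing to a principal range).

θ' = -1.5708 + 1.0·0.5 = -1.0708
R = v/ω = -1.5/1.0 = -1.5000
x' = -3.5 + -1.5000·(sin -1.0708 − sin -1.5708) = -3.6836
y' = 0.5 − -1.5000·(cos -1.0708 − cos -1.5708) = 1.2191

(-3.6836, 1.2191, -1.0708)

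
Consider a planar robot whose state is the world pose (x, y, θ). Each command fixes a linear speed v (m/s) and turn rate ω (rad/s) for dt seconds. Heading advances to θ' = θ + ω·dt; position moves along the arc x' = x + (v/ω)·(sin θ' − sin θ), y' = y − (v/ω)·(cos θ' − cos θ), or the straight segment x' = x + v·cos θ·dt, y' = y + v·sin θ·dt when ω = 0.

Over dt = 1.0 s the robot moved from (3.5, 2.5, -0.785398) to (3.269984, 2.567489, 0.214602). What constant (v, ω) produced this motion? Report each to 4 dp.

Δθ = 0.214602 − -0.785398 = 1.000000
ω = Δθ/dt = 1.000000/1.0 = 1.0000
R = Δx/(sin θ' − sin θ) = -0.2500
v = R·ω = -0.2500·1.0000 = -0.2500

v = -0.2500, ω = 1.0000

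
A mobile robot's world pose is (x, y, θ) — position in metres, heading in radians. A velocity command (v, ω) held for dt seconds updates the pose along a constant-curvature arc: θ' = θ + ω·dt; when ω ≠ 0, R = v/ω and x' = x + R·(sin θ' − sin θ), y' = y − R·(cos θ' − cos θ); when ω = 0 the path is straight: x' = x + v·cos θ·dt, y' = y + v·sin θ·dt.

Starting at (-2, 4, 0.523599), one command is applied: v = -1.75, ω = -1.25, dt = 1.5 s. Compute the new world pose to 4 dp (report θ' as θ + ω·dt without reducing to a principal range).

(-4.0664, 4.9077, -1.3514)

θ' = 0.5236 + -1.25·1.5 = -1.3514
R = v/ω = -1.75/-1.25 = 1.4000
x' = -2 + 1.4000·(sin -1.3514 − sin 0.5236) = -4.0664
y' = 4 − 1.4000·(cos -1.3514 − cos 0.5236) = 4.9077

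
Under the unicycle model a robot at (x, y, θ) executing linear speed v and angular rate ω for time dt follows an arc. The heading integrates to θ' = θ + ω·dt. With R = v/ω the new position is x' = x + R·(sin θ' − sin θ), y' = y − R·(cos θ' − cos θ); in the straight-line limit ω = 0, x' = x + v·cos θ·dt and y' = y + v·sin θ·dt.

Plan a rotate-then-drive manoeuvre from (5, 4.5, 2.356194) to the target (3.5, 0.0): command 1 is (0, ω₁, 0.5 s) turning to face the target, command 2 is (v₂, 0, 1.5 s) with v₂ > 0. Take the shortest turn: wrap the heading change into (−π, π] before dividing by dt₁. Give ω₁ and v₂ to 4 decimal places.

ω₁ = 4.0689, v₂ = 3.1623

heading to target = atan2(0−4.5, 3.5−5) = -1.8925
Δθ = wrap(-1.8925 − 2.3562) = 2.0344; ω₁ = Δθ/dt₁ = 4.0689
distance = √((3.5−5)² + (0−4.5)²) = 4.7434; v₂ = distance/dt₂ = 3.1623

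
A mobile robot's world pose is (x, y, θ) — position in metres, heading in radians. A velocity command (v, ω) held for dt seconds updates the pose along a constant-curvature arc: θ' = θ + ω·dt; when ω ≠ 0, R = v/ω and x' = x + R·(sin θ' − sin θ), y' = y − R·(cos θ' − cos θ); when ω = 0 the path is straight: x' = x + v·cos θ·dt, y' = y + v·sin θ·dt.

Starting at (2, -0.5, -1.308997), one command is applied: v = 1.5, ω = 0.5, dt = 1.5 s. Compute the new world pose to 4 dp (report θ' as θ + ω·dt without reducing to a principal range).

θ' = -1.3090 + 0.5·1.5 = -0.5590
R = v/ω = 1.5/0.5 = 3.0000
x' = 2 + 3.0000·(sin -0.5590 − sin -1.3090) = 3.3068
y' = -0.5 − 3.0000·(cos -0.5590 − cos -1.3090) = -2.2669

(3.3068, -2.2669, -0.5590)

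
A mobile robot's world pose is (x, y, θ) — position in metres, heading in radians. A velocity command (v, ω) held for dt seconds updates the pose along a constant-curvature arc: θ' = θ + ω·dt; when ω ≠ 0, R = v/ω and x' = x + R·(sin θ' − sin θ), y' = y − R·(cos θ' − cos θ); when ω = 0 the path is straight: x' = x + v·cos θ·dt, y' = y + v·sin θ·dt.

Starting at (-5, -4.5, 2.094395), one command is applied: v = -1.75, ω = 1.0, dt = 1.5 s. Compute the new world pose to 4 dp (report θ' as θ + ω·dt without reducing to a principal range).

θ' = 2.0944 + 1.0·1.5 = 3.5944
R = v/ω = -1.75/1.0 = -1.7500
x' = -5 + -1.7500·(sin 3.5944 − sin 2.0944) = -2.7189
y' = -4.5 − -1.7500·(cos 3.5944 − cos 2.0944) = -5.1986

(-2.7189, -5.1986, 3.5944)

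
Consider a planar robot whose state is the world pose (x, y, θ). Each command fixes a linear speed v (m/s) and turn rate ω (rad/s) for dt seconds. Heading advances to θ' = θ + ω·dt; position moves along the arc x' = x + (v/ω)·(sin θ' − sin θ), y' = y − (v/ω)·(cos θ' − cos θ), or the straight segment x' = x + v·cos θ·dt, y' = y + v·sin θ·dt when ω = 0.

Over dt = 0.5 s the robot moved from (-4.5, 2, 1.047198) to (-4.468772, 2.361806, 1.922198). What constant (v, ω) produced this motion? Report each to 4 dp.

v = 0.7500, ω = 1.7500

Δθ = 1.922198 − 1.047198 = 0.875000
ω = Δθ/dt = 0.875000/0.5 = 1.7500
R = −Δy/(cos θ' − cos θ) = 0.4286
v = R·ω = 0.4286·1.7500 = 0.7500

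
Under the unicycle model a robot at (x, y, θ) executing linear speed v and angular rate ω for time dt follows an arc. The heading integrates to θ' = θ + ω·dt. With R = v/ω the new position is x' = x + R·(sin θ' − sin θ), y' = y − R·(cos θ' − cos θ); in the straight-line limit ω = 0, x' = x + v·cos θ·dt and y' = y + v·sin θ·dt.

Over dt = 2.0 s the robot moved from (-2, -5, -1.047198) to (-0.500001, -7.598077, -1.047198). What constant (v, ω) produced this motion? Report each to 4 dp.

Δθ = -1.047198 − -1.047198 = 0.000000
ω = Δθ/dt = 0.000000/2.0 = 0.0000
ω = 0 → v = (Δx·cos θ + Δy·sin θ)/dt = 1.5000

v = 1.5000, ω = 0.0000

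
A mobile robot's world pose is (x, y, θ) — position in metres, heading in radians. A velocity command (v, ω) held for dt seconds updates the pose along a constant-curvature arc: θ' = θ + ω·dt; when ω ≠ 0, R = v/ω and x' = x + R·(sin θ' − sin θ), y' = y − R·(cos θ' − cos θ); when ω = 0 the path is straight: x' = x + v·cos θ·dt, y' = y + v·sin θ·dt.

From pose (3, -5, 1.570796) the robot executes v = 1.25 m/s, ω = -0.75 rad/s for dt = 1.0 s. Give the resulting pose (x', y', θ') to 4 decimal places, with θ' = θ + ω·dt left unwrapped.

(3.4472, -3.8639, 0.8208)

θ' = 1.5708 + -0.75·1.0 = 0.8208
R = v/ω = 1.25/-0.75 = -1.6667
x' = 3 + -1.6667·(sin 0.8208 − sin 1.5708) = 3.4472
y' = -5 − -1.6667·(cos 0.8208 − cos 1.5708) = -3.8639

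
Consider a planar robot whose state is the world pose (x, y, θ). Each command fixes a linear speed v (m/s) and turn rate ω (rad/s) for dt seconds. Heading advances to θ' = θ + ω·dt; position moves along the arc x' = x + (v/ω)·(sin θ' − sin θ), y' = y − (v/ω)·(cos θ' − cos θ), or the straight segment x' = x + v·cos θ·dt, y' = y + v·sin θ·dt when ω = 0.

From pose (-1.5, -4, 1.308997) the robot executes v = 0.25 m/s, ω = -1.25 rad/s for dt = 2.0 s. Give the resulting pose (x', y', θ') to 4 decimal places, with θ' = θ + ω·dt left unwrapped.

(-1.1211, -3.9776, -1.1910)

θ' = 1.3090 + -1.25·2.0 = -1.1910
R = v/ω = 0.25/-1.25 = -0.2000
x' = -1.5 + -0.2000·(sin -1.1910 − sin 1.3090) = -1.1211
y' = -4 − -0.2000·(cos -1.1910 − cos 1.3090) = -3.9776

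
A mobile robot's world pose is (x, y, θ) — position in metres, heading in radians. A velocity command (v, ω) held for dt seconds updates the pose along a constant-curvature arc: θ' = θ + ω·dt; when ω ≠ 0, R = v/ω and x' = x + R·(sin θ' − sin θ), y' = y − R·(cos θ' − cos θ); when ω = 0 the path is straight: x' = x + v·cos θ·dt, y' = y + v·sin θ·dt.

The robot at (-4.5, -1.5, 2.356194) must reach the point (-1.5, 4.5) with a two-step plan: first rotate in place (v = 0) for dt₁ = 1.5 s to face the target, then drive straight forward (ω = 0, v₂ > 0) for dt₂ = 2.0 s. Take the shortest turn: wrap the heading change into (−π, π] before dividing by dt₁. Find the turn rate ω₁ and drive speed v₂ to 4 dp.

ω₁ = -0.8327, v₂ = 3.3541

heading to target = atan2(4.5−-1.5, -1.5−-4.5) = 1.1071
Δθ = wrap(1.1071 − 2.3562) = -1.2490; ω₁ = Δθ/dt₁ = -0.8327
distance = √((-1.5−-4.5)² + (4.5−-1.5)²) = 6.7082; v₂ = distance/dt₂ = 3.3541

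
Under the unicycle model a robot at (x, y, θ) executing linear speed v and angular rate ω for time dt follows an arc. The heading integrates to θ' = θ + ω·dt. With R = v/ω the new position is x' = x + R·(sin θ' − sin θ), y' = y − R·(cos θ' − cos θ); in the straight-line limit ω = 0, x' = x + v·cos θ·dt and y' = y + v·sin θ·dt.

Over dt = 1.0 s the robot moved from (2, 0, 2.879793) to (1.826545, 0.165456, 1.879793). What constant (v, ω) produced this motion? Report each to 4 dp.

Δθ = 1.879793 − 2.879793 = -1.000000
ω = Δθ/dt = -1.000000/1.0 = -1.0000
R = Δx/(sin θ' − sin θ) = -0.2500
v = R·ω = -0.2500·-1.0000 = 0.2500

v = 0.2500, ω = -1.0000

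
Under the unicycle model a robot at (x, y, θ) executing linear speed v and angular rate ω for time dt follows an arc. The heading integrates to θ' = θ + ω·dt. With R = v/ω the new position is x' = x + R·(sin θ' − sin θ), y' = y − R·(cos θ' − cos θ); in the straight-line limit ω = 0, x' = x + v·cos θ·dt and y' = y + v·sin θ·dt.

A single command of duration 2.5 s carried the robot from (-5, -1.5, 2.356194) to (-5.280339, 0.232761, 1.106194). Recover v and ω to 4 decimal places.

Δθ = 1.106194 − 2.356194 = -1.250000
ω = Δθ/dt = -1.250000/2.5 = -0.5000
R = −Δy/(cos θ' − cos θ) = -1.5000
v = R·ω = -1.5000·-0.5000 = 0.7500

v = 0.7500, ω = -0.5000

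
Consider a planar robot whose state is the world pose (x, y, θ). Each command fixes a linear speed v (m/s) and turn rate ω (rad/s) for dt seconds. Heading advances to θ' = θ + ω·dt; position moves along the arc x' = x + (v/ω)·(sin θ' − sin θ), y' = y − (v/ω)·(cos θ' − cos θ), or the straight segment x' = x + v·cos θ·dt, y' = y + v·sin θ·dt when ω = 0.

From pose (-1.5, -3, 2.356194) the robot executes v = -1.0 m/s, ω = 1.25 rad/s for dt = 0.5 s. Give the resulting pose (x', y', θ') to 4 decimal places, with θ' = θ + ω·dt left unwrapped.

(-1.0621, -3.2240, 2.9812)

θ' = 2.3562 + 1.25·0.5 = 2.9812
R = v/ω = -1.0/1.25 = -0.8000
x' = -1.5 + -0.8000·(sin 2.9812 − sin 2.3562) = -1.0621
y' = -3 − -0.8000·(cos 2.9812 − cos 2.3562) = -3.2240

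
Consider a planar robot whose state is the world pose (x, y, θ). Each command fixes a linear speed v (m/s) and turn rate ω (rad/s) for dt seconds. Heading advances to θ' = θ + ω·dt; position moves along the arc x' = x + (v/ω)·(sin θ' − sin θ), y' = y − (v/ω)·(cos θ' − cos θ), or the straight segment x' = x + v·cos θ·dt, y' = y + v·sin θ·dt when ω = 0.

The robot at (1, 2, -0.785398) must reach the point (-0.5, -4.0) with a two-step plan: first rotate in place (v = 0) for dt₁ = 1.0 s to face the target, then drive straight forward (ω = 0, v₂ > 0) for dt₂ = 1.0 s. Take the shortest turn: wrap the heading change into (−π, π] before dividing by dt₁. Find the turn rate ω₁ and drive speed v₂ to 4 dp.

ω₁ = -1.0304, v₂ = 6.1847

heading to target = atan2(-4−2, -0.5−1) = -1.8158
Δθ = wrap(-1.8158 − -0.7854) = -1.0304; ω₁ = Δθ/dt₁ = -1.0304
distance = √((-0.5−1)² + (-4−2)²) = 6.1847; v₂ = distance/dt₂ = 6.1847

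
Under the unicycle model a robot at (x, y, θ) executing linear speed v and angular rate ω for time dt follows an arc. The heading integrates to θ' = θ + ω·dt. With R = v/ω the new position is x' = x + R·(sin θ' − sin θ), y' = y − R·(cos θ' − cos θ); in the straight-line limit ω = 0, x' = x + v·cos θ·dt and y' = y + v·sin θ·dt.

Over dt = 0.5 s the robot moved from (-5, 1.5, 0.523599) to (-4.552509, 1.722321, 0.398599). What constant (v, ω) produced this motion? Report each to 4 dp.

v = 1.0000, ω = -0.2500

Δθ = 0.398599 − 0.523599 = -0.125000
ω = Δθ/dt = -0.125000/0.5 = -0.2500
R = Δx/(sin θ' − sin θ) = -4.0000
v = R·ω = -4.0000·-0.2500 = 1.0000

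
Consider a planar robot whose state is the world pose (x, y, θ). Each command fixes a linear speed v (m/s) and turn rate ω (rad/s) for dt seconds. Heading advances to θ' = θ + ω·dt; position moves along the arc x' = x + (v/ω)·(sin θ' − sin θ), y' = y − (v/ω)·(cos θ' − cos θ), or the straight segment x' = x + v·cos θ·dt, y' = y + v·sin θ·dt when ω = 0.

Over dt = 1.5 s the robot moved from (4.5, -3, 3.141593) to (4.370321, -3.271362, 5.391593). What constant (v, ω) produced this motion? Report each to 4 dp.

Δθ = 5.391593 − 3.141593 = 2.250000
ω = Δθ/dt = 2.250000/1.5 = 1.5000
R = −Δy/(cos θ' − cos θ) = 0.1667
v = R·ω = 0.1667·1.5000 = 0.2500

v = 0.2500, ω = 1.5000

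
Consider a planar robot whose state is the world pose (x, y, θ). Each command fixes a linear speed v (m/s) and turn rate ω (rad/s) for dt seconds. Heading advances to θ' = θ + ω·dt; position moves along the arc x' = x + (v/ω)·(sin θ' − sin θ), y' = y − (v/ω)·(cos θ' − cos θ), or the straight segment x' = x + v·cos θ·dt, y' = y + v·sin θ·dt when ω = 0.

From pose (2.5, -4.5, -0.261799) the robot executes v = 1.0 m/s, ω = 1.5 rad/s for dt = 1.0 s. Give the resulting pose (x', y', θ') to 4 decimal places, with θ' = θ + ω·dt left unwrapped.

θ' = -0.2618 + 1.5·1.0 = 1.2382
R = v/ω = 1.0/1.5 = 0.6667
x' = 2.5 + 0.6667·(sin 1.2382 − sin -0.2618) = 3.3027
y' = -4.5 − 0.6667·(cos 1.2382 − cos -0.2618) = -4.0737

(3.3027, -4.0737, 1.2382)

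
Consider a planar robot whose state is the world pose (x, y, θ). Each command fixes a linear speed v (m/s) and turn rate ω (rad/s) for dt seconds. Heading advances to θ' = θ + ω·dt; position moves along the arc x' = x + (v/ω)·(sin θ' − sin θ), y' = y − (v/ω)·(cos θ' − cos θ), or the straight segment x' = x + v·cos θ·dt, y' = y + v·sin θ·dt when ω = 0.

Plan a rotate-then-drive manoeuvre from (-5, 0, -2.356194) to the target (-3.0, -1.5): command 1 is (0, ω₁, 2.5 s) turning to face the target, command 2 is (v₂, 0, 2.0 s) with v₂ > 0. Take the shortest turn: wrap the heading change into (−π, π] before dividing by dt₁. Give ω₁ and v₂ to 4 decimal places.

heading to target = atan2(-1.5−0, -3−-5) = -0.6435
Δθ = wrap(-0.6435 − -2.3562) = 1.7127; ω₁ = Δθ/dt₁ = 0.6851
distance = √((-3−-5)² + (-1.5−0)²) = 2.5000; v₂ = distance/dt₂ = 1.2500

ω₁ = 0.6851, v₂ = 1.2500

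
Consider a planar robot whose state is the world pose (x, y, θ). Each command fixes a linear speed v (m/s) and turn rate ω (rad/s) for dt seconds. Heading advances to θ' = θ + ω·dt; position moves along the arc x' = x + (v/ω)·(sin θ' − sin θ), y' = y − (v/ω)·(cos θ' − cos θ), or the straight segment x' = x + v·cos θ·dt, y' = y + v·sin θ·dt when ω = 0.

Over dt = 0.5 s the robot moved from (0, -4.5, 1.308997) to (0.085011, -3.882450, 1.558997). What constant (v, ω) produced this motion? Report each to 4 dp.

Δθ = 1.558997 − 1.308997 = 0.250000
ω = Δθ/dt = 0.250000/0.5 = 0.5000
R = −Δy/(cos θ' − cos θ) = 2.5000
v = R·ω = 2.5000·0.5000 = 1.2500

v = 1.2500, ω = 0.5000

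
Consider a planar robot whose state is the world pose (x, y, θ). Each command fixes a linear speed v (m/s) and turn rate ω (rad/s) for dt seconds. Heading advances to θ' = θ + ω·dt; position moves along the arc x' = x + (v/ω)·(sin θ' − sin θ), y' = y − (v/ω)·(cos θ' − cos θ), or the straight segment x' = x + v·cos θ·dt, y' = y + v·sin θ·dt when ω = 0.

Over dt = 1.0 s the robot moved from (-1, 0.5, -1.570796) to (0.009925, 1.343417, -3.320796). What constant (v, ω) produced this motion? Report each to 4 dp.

Δθ = -3.320796 − -1.570796 = -1.750000
ω = Δθ/dt = -1.750000/1.0 = -1.7500
R = Δx/(sin θ' − sin θ) = 0.8571
v = R·ω = 0.8571·-1.7500 = -1.5000

v = -1.5000, ω = -1.7500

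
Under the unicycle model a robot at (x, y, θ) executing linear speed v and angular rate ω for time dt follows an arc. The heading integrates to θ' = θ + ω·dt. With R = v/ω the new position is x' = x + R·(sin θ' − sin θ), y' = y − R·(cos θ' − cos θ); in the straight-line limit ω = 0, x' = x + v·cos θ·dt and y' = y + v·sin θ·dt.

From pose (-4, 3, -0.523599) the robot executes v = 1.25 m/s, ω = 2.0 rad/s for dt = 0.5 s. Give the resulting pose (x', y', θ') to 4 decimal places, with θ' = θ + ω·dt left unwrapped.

(-3.4009, 2.9859, 0.4764)

θ' = -0.5236 + 2.0·0.5 = 0.4764
R = v/ω = 1.25/2.0 = 0.6250
x' = -4 + 0.6250·(sin 0.4764 − sin -0.5236) = -3.4009
y' = 3 − 0.6250·(cos 0.4764 − cos -0.5236) = 2.9859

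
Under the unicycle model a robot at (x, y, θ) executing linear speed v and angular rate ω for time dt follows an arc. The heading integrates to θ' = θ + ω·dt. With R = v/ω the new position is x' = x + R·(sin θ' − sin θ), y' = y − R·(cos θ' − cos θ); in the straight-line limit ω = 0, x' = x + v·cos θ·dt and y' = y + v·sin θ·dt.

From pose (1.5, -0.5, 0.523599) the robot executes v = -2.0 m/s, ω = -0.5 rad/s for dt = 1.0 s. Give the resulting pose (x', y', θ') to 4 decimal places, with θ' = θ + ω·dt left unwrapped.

(-0.4056, -1.0348, 0.0236)

θ' = 0.5236 + -0.5·1.0 = 0.0236
R = v/ω = -2.0/-0.5 = 4.0000
x' = 1.5 + 4.0000·(sin 0.0236 − sin 0.5236) = -0.4056
y' = -0.5 − 4.0000·(cos 0.0236 − cos 0.5236) = -1.0348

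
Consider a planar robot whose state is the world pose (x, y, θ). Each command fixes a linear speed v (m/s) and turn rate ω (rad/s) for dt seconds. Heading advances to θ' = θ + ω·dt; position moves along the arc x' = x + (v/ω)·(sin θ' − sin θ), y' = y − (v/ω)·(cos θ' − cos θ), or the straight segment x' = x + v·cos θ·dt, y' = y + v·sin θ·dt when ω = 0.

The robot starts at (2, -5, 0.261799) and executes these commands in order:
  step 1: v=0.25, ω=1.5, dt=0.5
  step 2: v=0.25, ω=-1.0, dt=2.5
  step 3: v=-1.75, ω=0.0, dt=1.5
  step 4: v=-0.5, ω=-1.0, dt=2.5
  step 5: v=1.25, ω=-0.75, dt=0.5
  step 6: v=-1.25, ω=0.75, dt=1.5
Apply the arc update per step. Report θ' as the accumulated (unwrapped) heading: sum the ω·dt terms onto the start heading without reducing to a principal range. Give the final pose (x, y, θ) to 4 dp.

step 1: θ'=1.0118 (R=0.1667) → pose (2.0982, -4.9274, 1.0118)
step 2: θ'=-1.4882 (R=-0.2500) → pose (2.5593, -5.0394, -1.4882)
step 3: θ'=-1.4882 (straight) → pose (2.3427, -2.4233, -1.4882)
step 4: θ'=-3.9882 (R=0.5000) → pose (3.2155, -2.0508, -3.9882)
step 5: θ'=-4.3632 (R=-1.6667) → pose (2.8978, -1.5168, -4.3632)
step 6: θ'=-3.2382 (R=-1.6667) → pose (4.3031, -2.6055, -3.2382)

(4.3031, -2.6055, -3.2382)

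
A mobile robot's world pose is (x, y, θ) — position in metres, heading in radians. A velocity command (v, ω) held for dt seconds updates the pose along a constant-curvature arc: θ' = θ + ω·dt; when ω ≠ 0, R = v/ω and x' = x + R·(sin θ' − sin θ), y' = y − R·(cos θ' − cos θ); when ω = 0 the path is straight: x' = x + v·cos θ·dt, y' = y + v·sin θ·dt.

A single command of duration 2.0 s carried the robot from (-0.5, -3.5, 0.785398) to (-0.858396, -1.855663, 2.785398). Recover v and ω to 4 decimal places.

Δθ = 2.785398 − 0.785398 = 2.000000
ω = Δθ/dt = 2.000000/2.0 = 1.0000
R = −Δy/(cos θ' − cos θ) = 1.0000
v = R·ω = 1.0000·1.0000 = 1.0000

v = 1.0000, ω = 1.0000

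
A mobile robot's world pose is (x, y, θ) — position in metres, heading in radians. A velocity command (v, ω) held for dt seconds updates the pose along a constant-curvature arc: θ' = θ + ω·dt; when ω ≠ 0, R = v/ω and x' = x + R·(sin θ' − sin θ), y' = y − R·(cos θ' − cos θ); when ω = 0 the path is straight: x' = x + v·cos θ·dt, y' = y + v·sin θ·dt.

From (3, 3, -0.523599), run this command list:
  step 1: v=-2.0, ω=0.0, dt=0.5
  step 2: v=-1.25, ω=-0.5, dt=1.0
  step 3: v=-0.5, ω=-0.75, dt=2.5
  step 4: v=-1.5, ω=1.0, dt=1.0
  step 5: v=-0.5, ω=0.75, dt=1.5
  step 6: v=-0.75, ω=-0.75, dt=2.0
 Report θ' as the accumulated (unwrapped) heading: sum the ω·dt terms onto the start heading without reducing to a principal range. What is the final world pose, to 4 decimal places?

step 1: θ'=-0.5236 (straight) → pose (2.1340, 3.5000, -0.5236)
step 2: θ'=-1.0236 (R=2.5000) → pose (1.2490, 4.3643, -1.0236)
step 3: θ'=-2.8986 (R=0.6667) → pose (1.6579, 5.3583, -2.8986)
step 4: θ'=-1.8986 (R=-1.5000) → pose (2.7171, 6.3313, -1.8986)
step 5: θ'=-0.7736 (R=-0.6667) → pose (2.5518, 7.0228, -0.7736)
step 6: θ'=-2.2736 (R=1.0000) → pose (2.4875, 8.3846, -2.2736)

(2.4875, 8.3846, -2.2736)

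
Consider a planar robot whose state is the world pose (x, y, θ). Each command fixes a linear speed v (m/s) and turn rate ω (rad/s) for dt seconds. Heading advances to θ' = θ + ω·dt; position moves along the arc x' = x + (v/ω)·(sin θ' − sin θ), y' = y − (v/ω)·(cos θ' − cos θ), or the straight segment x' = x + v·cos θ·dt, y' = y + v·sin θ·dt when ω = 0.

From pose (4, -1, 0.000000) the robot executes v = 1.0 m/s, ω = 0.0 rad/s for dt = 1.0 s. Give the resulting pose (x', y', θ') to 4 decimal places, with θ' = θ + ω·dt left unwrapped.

(5.0000, -1.0000, 0.0000)

θ' = 0.0000 + 0.0·1.0 = 0.0000
ω = 0 → straight: x' = 4 + 1.0·cos(0.0000)·1.0 = 5.0000
y' = -1 + 1.0·sin(0.0000)·1.0 = -1.0000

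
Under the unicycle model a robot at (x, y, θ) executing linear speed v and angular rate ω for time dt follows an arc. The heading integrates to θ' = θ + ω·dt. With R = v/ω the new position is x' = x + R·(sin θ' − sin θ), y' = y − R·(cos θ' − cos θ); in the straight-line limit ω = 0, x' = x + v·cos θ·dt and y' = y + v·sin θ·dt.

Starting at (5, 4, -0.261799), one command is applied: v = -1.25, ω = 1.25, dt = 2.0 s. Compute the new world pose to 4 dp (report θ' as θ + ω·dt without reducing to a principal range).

θ' = -0.2618 + 1.25·2.0 = 2.2382
R = v/ω = -1.25/1.25 = -1.0000
x' = 5 + -1.0000·(sin 2.2382 − sin -0.2618) = 3.9558
y' = 4 − -1.0000·(cos 2.2382 − cos -0.2618) = 2.4151

(3.9558, 2.4151, 2.2382)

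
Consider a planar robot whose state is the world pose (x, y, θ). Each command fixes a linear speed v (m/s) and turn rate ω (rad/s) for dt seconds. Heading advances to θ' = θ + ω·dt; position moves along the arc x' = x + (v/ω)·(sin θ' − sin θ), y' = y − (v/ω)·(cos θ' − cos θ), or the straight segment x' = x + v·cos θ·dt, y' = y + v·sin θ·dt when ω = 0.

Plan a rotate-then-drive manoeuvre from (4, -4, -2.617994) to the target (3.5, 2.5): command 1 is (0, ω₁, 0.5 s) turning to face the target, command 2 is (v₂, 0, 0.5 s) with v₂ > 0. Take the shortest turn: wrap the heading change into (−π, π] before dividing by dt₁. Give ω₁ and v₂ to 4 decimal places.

heading to target = atan2(2.5−-4, 3.5−4) = 1.6476
Δθ = wrap(1.6476 − -2.6180) = -2.0176; ω₁ = Δθ/dt₁ = -4.0352
distance = √((3.5−4)² + (2.5−-4)²) = 6.5192; v₂ = distance/dt₂ = 13.0384

ω₁ = -4.0352, v₂ = 13.0384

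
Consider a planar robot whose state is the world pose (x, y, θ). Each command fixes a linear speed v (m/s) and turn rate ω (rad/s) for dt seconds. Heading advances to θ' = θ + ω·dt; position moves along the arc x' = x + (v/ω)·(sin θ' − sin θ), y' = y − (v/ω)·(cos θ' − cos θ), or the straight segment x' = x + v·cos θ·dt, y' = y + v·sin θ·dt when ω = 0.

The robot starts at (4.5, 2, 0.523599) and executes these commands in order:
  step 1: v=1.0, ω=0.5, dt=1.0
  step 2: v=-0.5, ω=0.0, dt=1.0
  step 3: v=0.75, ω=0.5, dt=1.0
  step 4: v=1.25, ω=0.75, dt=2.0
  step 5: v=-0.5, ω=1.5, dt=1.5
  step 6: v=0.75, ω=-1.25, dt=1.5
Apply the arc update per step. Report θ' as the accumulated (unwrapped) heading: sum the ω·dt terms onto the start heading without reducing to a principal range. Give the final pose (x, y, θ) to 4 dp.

step 1: θ'=1.0236 (R=2.0000) → pose (5.2080, 2.6915, 1.0236)
step 2: θ'=1.0236 (straight) → pose (4.9478, 2.2645, 1.0236)
step 3: θ'=1.5236 (R=1.5000) → pose (5.1652, 2.9741, 1.5236)
step 4: θ'=3.0236 (R=1.6667) → pose (3.6966, 4.7079, 3.0236)
step 5: θ'=5.2736 (R=-0.3333) → pose (4.0180, 5.2163, 5.2736)
step 6: θ'=3.3986 (R=-0.6000) → pose (3.6626, 4.3167, 3.3986)

(3.6626, 4.3167, 3.3986)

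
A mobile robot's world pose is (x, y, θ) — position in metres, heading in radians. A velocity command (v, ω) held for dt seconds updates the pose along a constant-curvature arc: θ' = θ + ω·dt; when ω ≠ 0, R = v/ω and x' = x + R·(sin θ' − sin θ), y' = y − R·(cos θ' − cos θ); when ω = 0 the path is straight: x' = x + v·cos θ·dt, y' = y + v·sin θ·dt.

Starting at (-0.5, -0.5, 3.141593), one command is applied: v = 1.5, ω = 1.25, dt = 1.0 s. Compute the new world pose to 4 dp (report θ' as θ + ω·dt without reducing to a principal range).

θ' = 3.1416 + 1.25·1.0 = 4.3916
R = v/ω = 1.5/1.25 = 1.2000
x' = -0.5 + 1.2000·(sin 4.3916 − sin 3.1416) = -1.6388
y' = -0.5 − 1.2000·(cos 4.3916 − cos 3.1416) = -1.3216

(-1.6388, -1.3216, 4.3916)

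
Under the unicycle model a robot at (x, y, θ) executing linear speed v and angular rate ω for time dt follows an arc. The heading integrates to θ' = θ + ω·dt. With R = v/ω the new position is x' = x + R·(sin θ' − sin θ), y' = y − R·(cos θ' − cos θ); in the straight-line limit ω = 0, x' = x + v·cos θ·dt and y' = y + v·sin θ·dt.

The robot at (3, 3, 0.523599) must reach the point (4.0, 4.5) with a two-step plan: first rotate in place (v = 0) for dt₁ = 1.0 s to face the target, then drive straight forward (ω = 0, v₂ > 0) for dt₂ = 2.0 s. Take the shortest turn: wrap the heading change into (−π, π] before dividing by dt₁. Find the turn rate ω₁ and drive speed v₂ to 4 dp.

ω₁ = 0.4592, v₂ = 0.9014

heading to target = atan2(4.5−3, 4−3) = 0.9828
Δθ = wrap(0.9828 − 0.5236) = 0.4592; ω₁ = Δθ/dt₁ = 0.4592
distance = √((4−3)² + (4.5−3)²) = 1.8028; v₂ = distance/dt₂ = 0.9014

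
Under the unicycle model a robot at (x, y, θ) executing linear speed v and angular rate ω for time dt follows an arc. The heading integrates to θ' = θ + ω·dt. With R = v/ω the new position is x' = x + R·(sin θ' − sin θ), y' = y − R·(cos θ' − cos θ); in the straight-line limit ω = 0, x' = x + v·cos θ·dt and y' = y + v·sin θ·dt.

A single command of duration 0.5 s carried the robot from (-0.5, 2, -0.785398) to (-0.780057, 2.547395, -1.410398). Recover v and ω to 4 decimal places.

Δθ = -1.410398 − -0.785398 = -0.625000
ω = Δθ/dt = -0.625000/0.5 = -1.2500
R = −Δy/(cos θ' − cos θ) = 1.0000
v = R·ω = 1.0000·-1.2500 = -1.2500

v = -1.2500, ω = -1.2500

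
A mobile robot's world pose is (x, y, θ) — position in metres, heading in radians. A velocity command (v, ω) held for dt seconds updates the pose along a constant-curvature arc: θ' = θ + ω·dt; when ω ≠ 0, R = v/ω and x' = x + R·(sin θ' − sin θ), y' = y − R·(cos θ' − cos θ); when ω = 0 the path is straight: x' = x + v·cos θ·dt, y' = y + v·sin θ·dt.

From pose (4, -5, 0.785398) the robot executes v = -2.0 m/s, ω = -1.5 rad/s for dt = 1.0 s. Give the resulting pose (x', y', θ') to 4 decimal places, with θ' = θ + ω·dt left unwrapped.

(2.1834, -5.0643, -0.7146)

θ' = 0.7854 + -1.5·1.0 = -0.7146
R = v/ω = -2.0/-1.5 = 1.3333
x' = 4 + 1.3333·(sin -0.7146 − sin 0.7854) = 2.1834
y' = -5 − 1.3333·(cos -0.7146 − cos 0.7854) = -5.0643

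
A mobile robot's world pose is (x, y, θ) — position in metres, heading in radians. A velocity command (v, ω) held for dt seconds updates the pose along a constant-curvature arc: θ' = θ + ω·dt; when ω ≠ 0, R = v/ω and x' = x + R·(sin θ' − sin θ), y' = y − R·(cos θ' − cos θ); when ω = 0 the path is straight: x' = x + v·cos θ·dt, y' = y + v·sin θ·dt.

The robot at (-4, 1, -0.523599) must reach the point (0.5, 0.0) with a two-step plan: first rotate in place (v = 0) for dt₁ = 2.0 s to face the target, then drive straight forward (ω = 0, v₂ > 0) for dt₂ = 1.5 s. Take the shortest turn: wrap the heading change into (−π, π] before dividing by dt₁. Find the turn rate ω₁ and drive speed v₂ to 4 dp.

heading to target = atan2(0−1, 0.5−-4) = -0.2187
Δθ = wrap(-0.2187 − -0.5236) = 0.3049; ω₁ = Δθ/dt₁ = 0.1525
distance = √((0.5−-4)² + (0−1)²) = 4.6098; v₂ = distance/dt₂ = 3.0732

ω₁ = 0.1525, v₂ = 3.0732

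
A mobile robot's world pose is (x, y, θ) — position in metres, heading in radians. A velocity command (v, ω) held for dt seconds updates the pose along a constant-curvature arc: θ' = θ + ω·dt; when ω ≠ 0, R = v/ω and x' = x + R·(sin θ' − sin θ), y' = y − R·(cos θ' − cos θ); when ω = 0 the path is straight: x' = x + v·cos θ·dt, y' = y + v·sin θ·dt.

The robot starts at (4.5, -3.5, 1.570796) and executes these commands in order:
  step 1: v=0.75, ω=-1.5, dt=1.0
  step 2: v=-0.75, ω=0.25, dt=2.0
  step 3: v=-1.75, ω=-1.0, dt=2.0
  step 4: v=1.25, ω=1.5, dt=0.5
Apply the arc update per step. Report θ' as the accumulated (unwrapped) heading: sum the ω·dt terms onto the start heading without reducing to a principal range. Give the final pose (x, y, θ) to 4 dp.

step 1: θ'=0.0708 (R=-0.5000) → pose (4.9646, -3.0013, 0.0708)
step 2: θ'=0.5708 (R=-3.0000) → pose (3.5559, -3.4693, 0.5708)
step 3: θ'=-1.4292 (R=1.7500) → pose (0.8779, -2.2437, -1.4292)
step 4: θ'=-0.6792 (R=0.8333) → pose (1.1794, -2.7745, -0.6792)

(1.1794, -2.7745, -0.6792)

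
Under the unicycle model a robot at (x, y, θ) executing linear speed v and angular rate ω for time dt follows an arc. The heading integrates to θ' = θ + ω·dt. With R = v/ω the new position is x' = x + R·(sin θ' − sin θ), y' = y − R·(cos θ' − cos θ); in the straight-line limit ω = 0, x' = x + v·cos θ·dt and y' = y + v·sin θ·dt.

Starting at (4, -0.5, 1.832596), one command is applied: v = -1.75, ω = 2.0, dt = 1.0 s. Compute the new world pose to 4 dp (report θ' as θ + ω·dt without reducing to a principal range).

(5.4028, -0.9478, 3.8326)

θ' = 1.8326 + 2.0·1.0 = 3.8326
R = v/ω = -1.75/2.0 = -0.8750
x' = 4 + -0.8750·(sin 3.8326 − sin 1.8326) = 5.4028
y' = -0.5 − -0.8750·(cos 3.8326 − cos 1.8326) = -0.9478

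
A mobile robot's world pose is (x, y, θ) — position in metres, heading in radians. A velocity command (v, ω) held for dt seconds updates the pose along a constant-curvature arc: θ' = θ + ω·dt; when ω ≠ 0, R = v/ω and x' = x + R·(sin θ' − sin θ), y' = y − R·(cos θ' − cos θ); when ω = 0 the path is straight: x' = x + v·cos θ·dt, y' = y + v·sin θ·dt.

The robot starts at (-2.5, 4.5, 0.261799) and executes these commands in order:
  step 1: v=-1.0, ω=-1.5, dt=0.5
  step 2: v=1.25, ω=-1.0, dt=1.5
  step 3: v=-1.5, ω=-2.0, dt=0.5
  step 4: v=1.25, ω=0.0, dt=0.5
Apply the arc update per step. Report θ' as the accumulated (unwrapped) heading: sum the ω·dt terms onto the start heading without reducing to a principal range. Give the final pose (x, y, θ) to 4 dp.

(-2.4755, 3.2861, -2.9882)

step 1: θ'=-0.4882 (R=0.6667) → pose (-2.9852, 4.5552, -0.4882)
step 2: θ'=-1.9882 (R=-1.2500) → pose (-2.4289, 2.9445, -1.9882)
step 3: θ'=-2.9882 (R=0.7500) → pose (-1.8578, 3.3816, -2.9882)
step 4: θ'=-2.9882 (straight) → pose (-2.4755, 3.2861, -2.9882)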